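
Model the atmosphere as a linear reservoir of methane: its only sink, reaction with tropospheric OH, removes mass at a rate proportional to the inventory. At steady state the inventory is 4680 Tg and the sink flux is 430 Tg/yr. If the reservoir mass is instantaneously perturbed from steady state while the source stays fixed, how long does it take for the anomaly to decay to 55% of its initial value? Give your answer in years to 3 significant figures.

For a linear reservoir the anomaly decays as exp(−t/τ) with τ = M/F = 4680/430 = 10.88 yr.
exp(−t/τ) = 0.55 ⇒ t = −τ ln(0.55) = 10.88 × 0.5978 = 6.507 yr.

6.51 yr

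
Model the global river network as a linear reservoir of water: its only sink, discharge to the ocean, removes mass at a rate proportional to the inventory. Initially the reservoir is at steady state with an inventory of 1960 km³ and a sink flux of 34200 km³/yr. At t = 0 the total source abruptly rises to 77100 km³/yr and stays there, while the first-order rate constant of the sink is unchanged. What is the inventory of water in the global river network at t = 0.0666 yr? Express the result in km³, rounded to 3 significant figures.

τ = M₀/F₀ = 1960/34200 = 0.05731 yr; rate constant k = 1/τ.
New steady state M_∞ = F₁/k = F₁·τ = 77100 × 0.05731 = 4418.6 km³.
M(t) = M_∞ + (M₀ − M_∞)·e^(−t/τ); t/τ = 0.0666/0.05731 = 1.162, so e^(−t/τ) = 0.3128.
M(t) = 4418.6 − 2459 × 0.3128 = 3649.5 km³.

3650 km³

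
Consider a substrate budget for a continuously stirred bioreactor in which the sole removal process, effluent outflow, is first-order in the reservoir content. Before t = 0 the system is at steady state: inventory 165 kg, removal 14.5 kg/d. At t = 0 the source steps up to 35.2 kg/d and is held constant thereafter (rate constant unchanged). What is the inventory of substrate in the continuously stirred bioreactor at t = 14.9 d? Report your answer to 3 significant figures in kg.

Residence time τ = M₀/F₀ = 11.38 d. The eventual steady state is M_∞ = M₀·(F₁/F₀) = 165 × 35.2/14.5 = 400.55 kg.
The anomaly ΔM(t) = M(t) − M_∞ decays as ΔM₀·e^(−t/τ) with ΔM₀ = 165 − 400.55 = −235.6 kg.
At t = 14.9 d, e^(−t/τ) = e^(−1.309) = 0.2700, so ΔM = −63.60 kg and M = 400.55 − 63.60 = 336.96 kg.

337 kg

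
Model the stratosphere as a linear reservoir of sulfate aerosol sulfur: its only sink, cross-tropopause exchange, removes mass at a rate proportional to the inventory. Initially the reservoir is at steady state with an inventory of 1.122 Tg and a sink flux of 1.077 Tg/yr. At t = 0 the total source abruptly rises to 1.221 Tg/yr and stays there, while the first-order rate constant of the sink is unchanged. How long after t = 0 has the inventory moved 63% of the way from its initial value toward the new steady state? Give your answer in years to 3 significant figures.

τ = M₀/F₀ = 1.122/1.077 = 1.042 yr.
The remaining gap fraction is e^(−t/τ); 63% covered ⇒ e^(−t/τ) = 0.370.
t = −τ ln(0.370) = 1.042 × 0.9943 = 1.036 yr.

1.04 yr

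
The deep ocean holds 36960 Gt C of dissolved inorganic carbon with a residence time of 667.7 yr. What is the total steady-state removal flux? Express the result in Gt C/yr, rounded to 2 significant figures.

F = M / τ = 36960 / 667.7 = 55.35 Gt C/yr.

55 Gt C/yr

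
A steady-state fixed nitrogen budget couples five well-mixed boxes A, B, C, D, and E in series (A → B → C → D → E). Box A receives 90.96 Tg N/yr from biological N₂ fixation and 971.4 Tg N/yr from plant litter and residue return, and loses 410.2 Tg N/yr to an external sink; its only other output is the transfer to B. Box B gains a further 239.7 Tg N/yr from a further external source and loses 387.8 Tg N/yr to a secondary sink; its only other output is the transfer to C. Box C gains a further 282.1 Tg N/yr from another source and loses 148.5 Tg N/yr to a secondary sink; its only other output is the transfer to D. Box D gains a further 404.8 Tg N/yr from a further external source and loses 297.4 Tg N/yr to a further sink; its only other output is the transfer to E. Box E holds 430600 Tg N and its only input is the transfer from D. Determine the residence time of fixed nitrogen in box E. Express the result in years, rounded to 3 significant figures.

Box A: F(A→B) = (90.96 + 971.4) − 410.2 = 652.16 Tg N/yr.
Box B: F(B→C) = (652.16 + 239.7) − 387.8 = 504.06 Tg N/yr.
Box C: F(C→D) = (504.06 + 282.1) − 148.5 = 637.66 Tg N/yr.
Box D: F(D→E) = (637.66 + 404.8) − 297.4 = 745.06 Tg N/yr.
Box E throughput = its input = 745.06 Tg N/yr; τ = 430600 / 745.06 = 577.9 yr.

578 yr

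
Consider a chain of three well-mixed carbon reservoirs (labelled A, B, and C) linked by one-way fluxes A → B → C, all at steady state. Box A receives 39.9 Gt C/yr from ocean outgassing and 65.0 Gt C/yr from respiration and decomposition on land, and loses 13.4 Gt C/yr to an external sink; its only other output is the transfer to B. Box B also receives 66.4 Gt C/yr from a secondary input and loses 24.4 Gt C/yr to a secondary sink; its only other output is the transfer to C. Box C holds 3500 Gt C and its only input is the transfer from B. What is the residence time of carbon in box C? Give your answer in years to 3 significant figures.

26.2 yr

Box A: F(A→B) = (39.9 + 65.0) − 13.4 = 91.500 Gt C/yr.
Box B: F(B→C) = (91.500 + 66.4) − 24.4 = 133.50 Gt C/yr.
Box C throughput = its input = 133.50 Gt C/yr; τ = 3500 / 133.50 = 26.22 yr.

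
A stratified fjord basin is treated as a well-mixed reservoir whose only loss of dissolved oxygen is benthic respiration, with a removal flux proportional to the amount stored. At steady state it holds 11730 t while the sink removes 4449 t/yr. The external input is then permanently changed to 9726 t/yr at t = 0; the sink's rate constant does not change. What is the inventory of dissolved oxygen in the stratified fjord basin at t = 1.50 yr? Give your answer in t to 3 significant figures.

17800 t

Residence time τ = M₀/F₀ = 2.637 yr. The eventual steady state is M_∞ = M₀·(F₁/F₀) = 11730 × 9726/4449 = 25643 t.
The anomaly ΔM(t) = M(t) − M_∞ decays as ΔM₀·e^(−t/τ) with ΔM₀ = 11730 − 25643 = −13910 t.
At t = 1.50 yr, e^(−t/τ) = e^(−0.5689) = 0.5661, so ΔM = −7877 t and M = 25643 − 7877 = 17766 t.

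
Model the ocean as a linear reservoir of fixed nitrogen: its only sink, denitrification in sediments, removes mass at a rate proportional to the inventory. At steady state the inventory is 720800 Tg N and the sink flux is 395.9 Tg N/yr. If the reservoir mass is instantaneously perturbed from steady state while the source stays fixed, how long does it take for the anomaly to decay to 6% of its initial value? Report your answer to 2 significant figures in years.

For a linear reservoir the anomaly decays as exp(−t/τ) with τ = M/F = 720800/395.9 = 1821 yr.
exp(−t/τ) = 0.06 ⇒ t = −τ ln(0.06) = 1821 × 2.813 = 5122 yr.

5100 yr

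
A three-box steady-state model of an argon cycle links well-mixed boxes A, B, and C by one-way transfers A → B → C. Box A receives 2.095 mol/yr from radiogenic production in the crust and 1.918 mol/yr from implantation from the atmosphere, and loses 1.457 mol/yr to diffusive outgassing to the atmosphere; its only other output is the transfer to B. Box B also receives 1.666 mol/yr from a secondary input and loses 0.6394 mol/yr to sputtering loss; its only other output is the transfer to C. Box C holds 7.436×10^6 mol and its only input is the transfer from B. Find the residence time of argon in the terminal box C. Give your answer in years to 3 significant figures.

2.08×10^6 yr

Box A: F(A→B) = (2.095 + 1.918) − 1.457 = 2.5560 mol/yr.
Box B: F(B→C) = (2.5560 + 1.666) − 0.6394 = 3.5826 mol/yr.
Box C throughput = its input = 3.5826 mol/yr; τ = 7.436×10^6 / 3.5826 = 2.076×10^6 yr.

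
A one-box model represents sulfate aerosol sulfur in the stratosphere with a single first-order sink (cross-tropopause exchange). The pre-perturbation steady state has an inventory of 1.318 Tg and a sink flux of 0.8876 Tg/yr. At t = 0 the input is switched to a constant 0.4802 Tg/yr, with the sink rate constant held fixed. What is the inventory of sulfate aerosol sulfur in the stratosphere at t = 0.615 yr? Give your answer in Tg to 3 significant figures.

1.11 Tg

The sink rate constant is k = F₀/M₀ = 0.8876/1.318 = 0.6734 yr⁻¹.
Solving dM/dt = F₁ − kM with M(0) = M₀ gives M(t) = F₁/k + (M₀ − F₁/k)·e^(−kt).
F₁/k = 0.4802/0.6734 = 0.71305 Tg; kt = 0.6734 × 0.615 = 0.4142, e^(−kt) = 0.6609.
M(0.615) = 0.71305 + (1.318 − 0.71305) × 0.6609 = 0.71305 + 0.3998 = 1.1129 Tg.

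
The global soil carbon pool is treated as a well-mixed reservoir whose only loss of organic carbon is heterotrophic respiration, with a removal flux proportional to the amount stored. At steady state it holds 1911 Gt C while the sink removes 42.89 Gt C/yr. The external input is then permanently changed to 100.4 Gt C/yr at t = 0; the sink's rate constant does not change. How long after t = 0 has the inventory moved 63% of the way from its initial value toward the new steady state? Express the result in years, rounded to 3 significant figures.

44.3 yr

τ = M₀/F₀ = 1911/42.89 = 44.56 yr.
The remaining gap fraction is e^(−t/τ); 63% covered ⇒ e^(−t/τ) = 0.370.
t = −τ ln(0.370) = 44.56 × 0.9943 = 44.30 yr.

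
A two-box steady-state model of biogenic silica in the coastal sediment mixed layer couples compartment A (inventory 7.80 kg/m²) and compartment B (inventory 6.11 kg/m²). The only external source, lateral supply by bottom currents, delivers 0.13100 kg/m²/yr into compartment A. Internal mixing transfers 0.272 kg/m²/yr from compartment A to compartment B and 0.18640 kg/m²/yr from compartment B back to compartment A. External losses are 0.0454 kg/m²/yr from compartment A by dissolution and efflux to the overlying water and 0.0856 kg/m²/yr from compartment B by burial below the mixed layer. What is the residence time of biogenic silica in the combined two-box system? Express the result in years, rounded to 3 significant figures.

Treat the two boxes together as one reservoir: the mixing fluxes between them are internal recycling, so τ = ΣM / Σ(external losses).
M_total = 7.80 + 6.11 = 13.910 kg/m².
ΣF_external_out = 0.0454 + 0.0856 = 0.13100 kg/m²/yr.
τ = M_total / ΣF_ext = 13.910 / 0.13100 = 106.2 yr.

106 yr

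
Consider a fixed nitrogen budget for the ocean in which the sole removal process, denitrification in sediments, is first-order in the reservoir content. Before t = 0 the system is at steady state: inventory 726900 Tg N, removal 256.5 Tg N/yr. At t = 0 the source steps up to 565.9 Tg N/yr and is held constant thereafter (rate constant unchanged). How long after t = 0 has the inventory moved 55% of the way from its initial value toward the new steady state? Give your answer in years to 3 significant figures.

τ = M₀/F₀ = 726900/256.5 = 2834 yr.
The remaining gap fraction is e^(−t/τ); 55% covered ⇒ e^(−t/τ) = 0.450.
t = −τ ln(0.450) = 2834 × 0.7985 = 2263 yr.

2260 yr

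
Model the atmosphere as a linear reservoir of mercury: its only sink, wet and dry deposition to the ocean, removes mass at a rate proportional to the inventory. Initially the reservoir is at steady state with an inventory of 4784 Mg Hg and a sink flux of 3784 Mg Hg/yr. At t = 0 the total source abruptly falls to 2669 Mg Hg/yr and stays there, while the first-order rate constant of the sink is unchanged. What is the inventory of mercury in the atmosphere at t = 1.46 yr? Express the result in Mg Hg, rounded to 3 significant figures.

3820 Mg Hg

τ = M₀/F₀ = 4784/3784 = 1.264 yr; rate constant k = 1/τ.
New steady state M_∞ = F₁/k = F₁·τ = 2669 × 1.264 = 3374.3 Mg Hg.
M(t) = M_∞ + (M₀ − M_∞)·e^(−t/τ); t/τ = 1.46/1.264 = 1.155, so e^(−t/τ) = 0.3151.
M(t) = 3374.3 + 1410 × 0.3151 = 3818.5 Mg Hg.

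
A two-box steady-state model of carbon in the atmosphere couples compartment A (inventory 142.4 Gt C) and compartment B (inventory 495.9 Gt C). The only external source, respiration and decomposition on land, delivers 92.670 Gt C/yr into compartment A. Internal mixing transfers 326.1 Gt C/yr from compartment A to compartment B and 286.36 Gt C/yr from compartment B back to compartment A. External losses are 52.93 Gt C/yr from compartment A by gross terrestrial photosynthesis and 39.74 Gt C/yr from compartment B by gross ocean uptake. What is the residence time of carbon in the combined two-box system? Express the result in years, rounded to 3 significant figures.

For the system as a whole, the A↔B exchange is internal and contributes nothing to the throughput; only the external sinks remove mass.
M_total = 142.4 + 495.9 = 638.30 Gt C.
ΣF_external_out = 52.93 + 39.74 = 92.670 Gt C/yr.
τ = M_total / ΣF_ext = 638.30 / 92.670 = 6.888 yr.

6.89 yr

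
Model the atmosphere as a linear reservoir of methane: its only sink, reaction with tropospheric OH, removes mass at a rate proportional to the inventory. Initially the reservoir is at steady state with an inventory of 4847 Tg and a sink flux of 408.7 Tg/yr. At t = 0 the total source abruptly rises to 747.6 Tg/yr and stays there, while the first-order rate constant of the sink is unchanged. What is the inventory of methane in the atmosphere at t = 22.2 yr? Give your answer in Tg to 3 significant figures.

The sink rate constant is k = F₀/M₀ = 408.7/4847 = 0.08432 yr⁻¹.
Solving dM/dt = F₁ − kM with M(0) = M₀ gives M(t) = F₁/k + (M₀ − F₁/k)·e^(−kt).
F₁/k = 747.6/0.08432 = 8866.2 Tg; kt = 0.08432 × 22.2 = 1.872, e^(−kt) = 0.1538.
M(22.2) = 8866.2 + (4847 − 8866.2) × 0.1538 = 8866.2 − 618.3 = 8247.9 Tg.

8250 Tg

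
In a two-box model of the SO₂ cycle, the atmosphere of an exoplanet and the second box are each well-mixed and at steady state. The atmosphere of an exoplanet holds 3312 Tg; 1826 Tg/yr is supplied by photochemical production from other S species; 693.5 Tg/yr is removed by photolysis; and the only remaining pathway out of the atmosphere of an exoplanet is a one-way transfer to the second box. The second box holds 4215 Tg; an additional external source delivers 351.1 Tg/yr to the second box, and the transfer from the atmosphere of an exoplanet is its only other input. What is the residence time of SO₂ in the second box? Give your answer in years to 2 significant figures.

Balance the atmosphere of an exoplanet: ΣF_in = 1826.0 Tg/yr.
Transfer to the second box = ΣF_in − (693.5) = 1132.5 Tg/yr.
Total input to the second box = 1132.5 + 351.1 = 1483.6 Tg/yr; at steady state this equals its total output.
τ = M / F = 4215 / 1483.6 = 2.841 yr.

2.8 yr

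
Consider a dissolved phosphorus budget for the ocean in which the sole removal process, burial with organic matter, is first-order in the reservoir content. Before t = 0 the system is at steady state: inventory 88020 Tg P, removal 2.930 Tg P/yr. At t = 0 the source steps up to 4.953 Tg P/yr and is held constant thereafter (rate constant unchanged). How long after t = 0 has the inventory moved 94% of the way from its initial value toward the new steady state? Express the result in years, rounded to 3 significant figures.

τ = M₀/F₀ = 88020/2.930 = 30040 yr.
The remaining gap fraction is e^(−t/τ); 94% covered ⇒ e^(−t/τ) = 0.0600.
t = −τ ln(0.0600) = 30040 × 2.813 = 84520 yr.

84500 yr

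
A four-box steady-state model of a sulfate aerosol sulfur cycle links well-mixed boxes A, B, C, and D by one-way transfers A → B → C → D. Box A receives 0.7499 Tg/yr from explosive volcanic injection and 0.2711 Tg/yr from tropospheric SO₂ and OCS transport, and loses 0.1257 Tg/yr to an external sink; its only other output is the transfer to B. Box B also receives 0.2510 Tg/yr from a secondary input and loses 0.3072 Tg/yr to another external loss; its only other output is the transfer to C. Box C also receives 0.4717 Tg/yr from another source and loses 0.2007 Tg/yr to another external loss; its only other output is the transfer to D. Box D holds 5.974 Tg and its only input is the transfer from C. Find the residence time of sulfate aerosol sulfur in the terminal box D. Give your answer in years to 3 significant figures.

5.38 yr

Box A: F(A→B) = (0.7499 + 0.2711) − 0.1257 = 0.89530 Tg/yr.
Box B: F(B→C) = (0.89530 + 0.2510) − 0.3072 = 0.83910 Tg/yr.
Box C: F(C→D) = (0.83910 + 0.4717) − 0.2007 = 1.1101 Tg/yr.
Box D throughput = its input = 1.1101 Tg/yr; τ = 5.974 / 1.1101 = 5.381 yr.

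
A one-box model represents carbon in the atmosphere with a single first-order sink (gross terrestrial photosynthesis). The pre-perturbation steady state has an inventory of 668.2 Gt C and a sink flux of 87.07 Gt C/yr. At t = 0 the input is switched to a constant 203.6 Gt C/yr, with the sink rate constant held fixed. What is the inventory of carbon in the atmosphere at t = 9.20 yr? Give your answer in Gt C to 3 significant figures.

Residence time τ = M₀/F₀ = 7.674 yr. The eventual steady state is M_∞ = M₀·(F₁/F₀) = 668.2 × 203.6/87.07 = 1562.5 Gt C.
The anomaly ΔM(t) = M(t) − M_∞ decays as ΔM₀·e^(−t/τ) with ΔM₀ = 668.2 − 1562.5 = −894.3 Gt C.
At t = 9.20 yr, e^(−t/τ) = e^(−1.199) = 0.3016, so ΔM = −269.7 Gt C and M = 1562.5 − 269.7 = 1292.8 Gt C.

1290 Gt C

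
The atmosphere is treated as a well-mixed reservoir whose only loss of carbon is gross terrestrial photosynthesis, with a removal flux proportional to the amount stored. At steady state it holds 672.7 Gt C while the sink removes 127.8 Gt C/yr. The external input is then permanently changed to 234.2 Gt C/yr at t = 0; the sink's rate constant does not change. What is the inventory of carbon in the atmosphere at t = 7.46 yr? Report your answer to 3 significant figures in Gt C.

The sink rate constant is k = F₀/M₀ = 127.8/672.7 = 0.1900 yr⁻¹.
Solving dM/dt = F₁ − kM with M(0) = M₀ gives M(t) = F₁/k + (M₀ − F₁/k)·e^(−kt).
F₁/k = 234.2/0.1900 = 1232.8 Gt C; kt = 0.1900 × 7.46 = 1.417, e^(−kt) = 0.2424.
M(7.46) = 1232.8 + (672.7 − 1232.8) × 0.2424 = 1232.8 − 135.7 = 1097.0 Gt C.

1100 Gt C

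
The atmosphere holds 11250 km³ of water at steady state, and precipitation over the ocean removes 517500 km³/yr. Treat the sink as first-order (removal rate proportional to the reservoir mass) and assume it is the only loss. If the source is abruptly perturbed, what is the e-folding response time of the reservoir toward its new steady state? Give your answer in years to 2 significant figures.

For a linear reservoir the response time equals the residence time τ = M/F.
τ = 11250 / 517500 = 0.02174 yr.

0.022 yr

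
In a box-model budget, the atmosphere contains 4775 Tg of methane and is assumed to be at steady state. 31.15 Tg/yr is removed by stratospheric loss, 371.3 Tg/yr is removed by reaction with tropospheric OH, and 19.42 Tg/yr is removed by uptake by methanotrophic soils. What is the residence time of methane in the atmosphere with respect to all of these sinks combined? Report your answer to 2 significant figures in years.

Total removal flux = 31.15 + 371.3 + 19.42 = 421.87 Tg/yr.
τ = M / ΣF_out = 4775 / 421.87 = 11.32 yr.

11 yr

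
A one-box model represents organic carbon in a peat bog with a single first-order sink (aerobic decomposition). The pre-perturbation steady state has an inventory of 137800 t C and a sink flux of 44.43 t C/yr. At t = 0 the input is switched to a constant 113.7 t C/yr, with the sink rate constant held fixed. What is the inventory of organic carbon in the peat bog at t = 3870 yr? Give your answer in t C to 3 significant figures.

291000 t C

Residence time τ = M₀/F₀ = 3102 yr. The eventual steady state is M_∞ = M₀·(F₁/F₀) = 137800 × 113.7/44.43 = 352640 t C.
The anomaly ΔM(t) = M(t) − M_∞ decays as ΔM₀·e^(−t/τ) with ΔM₀ = 137800 − 352640 = −214800 t C.
At t = 3870 yr, e^(−t/τ) = e^(−1.248) = 0.2871, so ΔM = −61690 t C and M = 352640 − 61690 = 290950 t C.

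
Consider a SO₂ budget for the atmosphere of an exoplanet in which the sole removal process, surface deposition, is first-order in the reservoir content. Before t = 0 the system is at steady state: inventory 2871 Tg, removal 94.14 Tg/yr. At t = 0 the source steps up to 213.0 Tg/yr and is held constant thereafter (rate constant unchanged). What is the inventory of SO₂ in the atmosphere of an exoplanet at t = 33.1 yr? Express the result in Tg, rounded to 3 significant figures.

Residence time τ = M₀/F₀ = 30.50 yr. The eventual steady state is M_∞ = M₀·(F₁/F₀) = 2871 × 213.0/94.14 = 6495.9 Tg.
The anomaly ΔM(t) = M(t) − M_∞ decays as ΔM₀·e^(−t/τ) with ΔM₀ = 2871 − 6495.9 = −3625 Tg.
At t = 33.1 yr, e^(−t/τ) = e^(−1.085) = 0.3378, so ΔM = −1224 Tg and M = 6495.9 − 1224 = 5271.5 Tg.

5270 Tg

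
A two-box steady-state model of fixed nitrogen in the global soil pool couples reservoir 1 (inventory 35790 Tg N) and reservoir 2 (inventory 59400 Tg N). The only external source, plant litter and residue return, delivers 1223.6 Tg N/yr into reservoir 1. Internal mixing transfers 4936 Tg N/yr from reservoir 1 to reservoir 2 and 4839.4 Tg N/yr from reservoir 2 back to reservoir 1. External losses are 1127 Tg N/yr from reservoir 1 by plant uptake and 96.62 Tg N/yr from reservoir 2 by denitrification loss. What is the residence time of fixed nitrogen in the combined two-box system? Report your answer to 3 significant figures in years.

Treat the two boxes together as one reservoir: the mixing fluxes between them are internal recycling, so τ = ΣM / Σ(external losses).
M_total = 35790 + 59400 = 95190 Tg N.
ΣF_external_out = 1127 + 96.62 = 1223.6 Tg N/yr.
τ = M_total / ΣF_ext = 95190 / 1223.6 = 77.79 yr.

77.8 yr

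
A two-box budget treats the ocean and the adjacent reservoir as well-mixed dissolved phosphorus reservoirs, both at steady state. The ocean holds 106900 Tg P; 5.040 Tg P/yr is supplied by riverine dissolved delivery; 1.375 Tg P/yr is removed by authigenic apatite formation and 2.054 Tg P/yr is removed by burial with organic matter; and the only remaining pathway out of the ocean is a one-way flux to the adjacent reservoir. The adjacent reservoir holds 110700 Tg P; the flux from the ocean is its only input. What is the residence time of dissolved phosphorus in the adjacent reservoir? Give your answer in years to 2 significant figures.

69000 yr

Balance the ocean: ΣF_in = 5.0400 Tg P/yr.
Flux to the adjacent reservoir = ΣF_in − (1.375 + 2.054) = 1.6110 Tg P/yr.
At steady state the output of the adjacent reservoir equals its input, 1.6110 Tg P/yr.
τ = M / F = 110700 / 1.6110 = 68720 yr.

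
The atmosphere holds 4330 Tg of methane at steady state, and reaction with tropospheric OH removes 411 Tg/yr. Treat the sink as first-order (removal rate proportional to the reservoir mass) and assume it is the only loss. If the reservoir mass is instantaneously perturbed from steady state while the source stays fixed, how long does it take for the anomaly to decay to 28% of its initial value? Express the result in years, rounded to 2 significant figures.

13 yr

For a linear reservoir the anomaly decays as exp(−t/τ) with τ = M/F = 4330/411 = 10.54 yr.
exp(−t/τ) = 0.28 ⇒ t = −τ ln(0.28) = 10.54 × 1.273 = 13.41 yr.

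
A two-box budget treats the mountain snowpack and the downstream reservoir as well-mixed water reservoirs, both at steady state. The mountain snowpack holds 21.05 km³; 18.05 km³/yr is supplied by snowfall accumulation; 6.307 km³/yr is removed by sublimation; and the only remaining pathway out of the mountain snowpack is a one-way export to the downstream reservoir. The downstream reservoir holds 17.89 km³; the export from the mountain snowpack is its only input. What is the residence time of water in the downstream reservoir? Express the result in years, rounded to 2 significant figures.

Balance the mountain snowpack: ΣF_in = 18.050 km³/yr.
Export to the downstream reservoir = ΣF_in − (6.307) = 11.743 km³/yr.
At steady state the output of the downstream reservoir equals its input, 11.743 km³/yr.
τ = M / F = 17.89 / 11.743 = 1.523 yr.

1.5 yr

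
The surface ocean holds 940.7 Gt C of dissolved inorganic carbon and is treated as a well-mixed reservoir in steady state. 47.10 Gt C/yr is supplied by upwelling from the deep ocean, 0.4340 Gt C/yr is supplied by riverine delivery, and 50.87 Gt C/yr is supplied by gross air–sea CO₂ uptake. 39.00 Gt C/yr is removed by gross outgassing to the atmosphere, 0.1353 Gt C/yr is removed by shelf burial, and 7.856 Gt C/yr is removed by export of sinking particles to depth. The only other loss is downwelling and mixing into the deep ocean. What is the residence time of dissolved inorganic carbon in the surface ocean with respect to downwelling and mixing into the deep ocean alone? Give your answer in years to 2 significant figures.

18 yr

At steady state ΣF_in = ΣF_out.
ΣF_in = 47.10 + 0.4340 + 50.87 = 98.404 Gt C/yr.
Downwelling and mixing into the deep ocean flux = ΣF_in − (39.00 + 0.1353 + 7.856) = 98.404 − 46.99 = 51.41 Gt C/yr.
τ = M / F = 940.7 / 51.41 = 18.30 yr.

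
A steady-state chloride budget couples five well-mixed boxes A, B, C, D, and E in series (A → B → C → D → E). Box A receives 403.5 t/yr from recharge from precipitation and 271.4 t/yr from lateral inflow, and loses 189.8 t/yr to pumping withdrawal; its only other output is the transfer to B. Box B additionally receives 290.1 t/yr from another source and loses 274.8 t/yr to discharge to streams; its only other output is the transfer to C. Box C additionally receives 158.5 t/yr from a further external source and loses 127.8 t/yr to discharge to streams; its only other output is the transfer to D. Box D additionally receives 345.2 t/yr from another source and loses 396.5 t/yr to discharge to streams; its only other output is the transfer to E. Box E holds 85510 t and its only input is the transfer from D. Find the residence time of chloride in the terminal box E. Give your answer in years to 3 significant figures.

178 yr

Box A: F(A→B) = (403.5 + 271.4) − 189.8 = 485.10 t/yr.
Box B: F(B→C) = (485.10 + 290.1) − 274.8 = 500.40 t/yr.
Box C: F(C→D) = (500.40 + 158.5) − 127.8 = 531.10 t/yr.
Box D: F(D→E) = (531.10 + 345.2) − 396.5 = 479.80 t/yr.
Box E throughput = its input = 479.80 t/yr; τ = 85510 / 479.80 = 178.2 yr.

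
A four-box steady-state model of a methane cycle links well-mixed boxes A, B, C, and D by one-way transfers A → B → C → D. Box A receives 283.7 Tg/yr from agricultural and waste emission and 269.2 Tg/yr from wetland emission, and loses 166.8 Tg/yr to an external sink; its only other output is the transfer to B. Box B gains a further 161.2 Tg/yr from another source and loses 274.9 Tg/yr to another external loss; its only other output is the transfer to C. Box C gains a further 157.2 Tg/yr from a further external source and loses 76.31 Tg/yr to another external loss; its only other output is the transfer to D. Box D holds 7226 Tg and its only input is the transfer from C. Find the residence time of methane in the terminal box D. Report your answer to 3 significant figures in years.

20.5 yr

Box A: F(A→B) = (283.7 + 269.2) − 166.8 = 386.10 Tg/yr.
Box B: F(B→C) = (386.10 + 161.2) − 274.9 = 272.40 Tg/yr.
Box C: F(C→D) = (272.40 + 157.2) − 76.31 = 353.29 Tg/yr.
Box D throughput = its input = 353.29 Tg/yr; τ = 7226 / 353.29 = 20.45 yr.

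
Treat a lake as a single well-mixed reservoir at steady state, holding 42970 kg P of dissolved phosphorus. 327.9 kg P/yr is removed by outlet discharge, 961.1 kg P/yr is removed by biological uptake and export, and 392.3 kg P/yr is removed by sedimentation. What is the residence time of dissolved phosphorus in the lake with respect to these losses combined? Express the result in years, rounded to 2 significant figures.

Total removal = 327.9 + 961.1 + 392.3 = 1681.3 kg P/yr.
τ = M / ΣF_out = 42970 / 1681.3 = 25.56 yr.

26 yr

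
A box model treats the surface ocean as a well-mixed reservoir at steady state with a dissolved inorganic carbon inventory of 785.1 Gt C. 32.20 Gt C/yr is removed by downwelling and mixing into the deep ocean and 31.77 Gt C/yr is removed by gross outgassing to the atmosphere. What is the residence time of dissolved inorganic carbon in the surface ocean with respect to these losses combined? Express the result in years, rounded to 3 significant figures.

Total removal = 32.20 + 31.77 = 63.970 Gt C/yr.
τ = M / ΣF_out = 785.1 / 63.970 = 12.27 yr.

12.3 yr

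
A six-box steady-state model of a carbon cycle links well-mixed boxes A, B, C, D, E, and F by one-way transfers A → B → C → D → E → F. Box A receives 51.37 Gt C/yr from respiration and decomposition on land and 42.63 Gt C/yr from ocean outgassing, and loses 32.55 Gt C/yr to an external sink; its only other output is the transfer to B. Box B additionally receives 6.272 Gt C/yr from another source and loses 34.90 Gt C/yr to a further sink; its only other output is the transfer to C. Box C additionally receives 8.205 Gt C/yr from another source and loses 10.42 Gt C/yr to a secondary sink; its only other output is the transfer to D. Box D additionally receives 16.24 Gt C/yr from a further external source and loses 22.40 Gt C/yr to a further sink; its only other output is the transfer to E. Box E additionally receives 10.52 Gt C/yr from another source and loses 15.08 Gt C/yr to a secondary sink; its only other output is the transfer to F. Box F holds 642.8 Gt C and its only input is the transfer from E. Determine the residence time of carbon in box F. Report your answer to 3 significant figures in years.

32.3 yr

Box A: F(A→B) = (51.37 + 42.63) − 32.55 = 61.450 Gt C/yr.
Box B: F(B→C) = (61.450 + 6.272) − 34.90 = 32.822 Gt C/yr.
Box C: F(C→D) = (32.822 + 8.205) − 10.42 = 30.607 Gt C/yr.
Box D: F(D→E) = (30.607 + 16.24) − 22.40 = 24.447 Gt C/yr.
Box E: F(E→F) = (24.447 + 10.52) − 15.08 = 19.887 Gt C/yr.
Box F throughput = its input = 19.887 Gt C/yr; τ = 642.8 / 19.887 = 32.32 yr.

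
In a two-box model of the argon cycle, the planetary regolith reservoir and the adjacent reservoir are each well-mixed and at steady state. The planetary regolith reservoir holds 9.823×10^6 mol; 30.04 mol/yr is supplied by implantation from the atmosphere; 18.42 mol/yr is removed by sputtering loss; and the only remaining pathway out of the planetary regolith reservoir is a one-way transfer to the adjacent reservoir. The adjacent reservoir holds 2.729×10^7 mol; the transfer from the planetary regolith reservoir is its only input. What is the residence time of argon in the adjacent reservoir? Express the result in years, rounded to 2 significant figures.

2.3×10^6 yr

Balance the planetary regolith reservoir: ΣF_in = 30.040 mol/yr.
Transfer to the adjacent reservoir = ΣF_in − (18.42) = 11.620 mol/yr.
At steady state the output of the adjacent reservoir equals its input, 11.620 mol/yr.
τ = M / F = 2.729×10^7 / 11.620 = 2.349×10^6 yr.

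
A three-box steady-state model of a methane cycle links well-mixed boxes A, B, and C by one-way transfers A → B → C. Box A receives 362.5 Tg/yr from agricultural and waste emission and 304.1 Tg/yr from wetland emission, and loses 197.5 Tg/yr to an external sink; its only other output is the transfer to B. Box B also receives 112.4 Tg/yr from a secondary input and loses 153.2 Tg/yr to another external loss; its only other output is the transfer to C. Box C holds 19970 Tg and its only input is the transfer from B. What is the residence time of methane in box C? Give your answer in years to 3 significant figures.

46.6 yr

Box A: F(A→B) = (362.5 + 304.1) − 197.5 = 469.10 Tg/yr.
Box B: F(B→C) = (469.10 + 112.4) − 153.2 = 428.30 Tg/yr.
Box C throughput = its input = 428.30 Tg/yr; τ = 19970 / 428.30 = 46.63 yr.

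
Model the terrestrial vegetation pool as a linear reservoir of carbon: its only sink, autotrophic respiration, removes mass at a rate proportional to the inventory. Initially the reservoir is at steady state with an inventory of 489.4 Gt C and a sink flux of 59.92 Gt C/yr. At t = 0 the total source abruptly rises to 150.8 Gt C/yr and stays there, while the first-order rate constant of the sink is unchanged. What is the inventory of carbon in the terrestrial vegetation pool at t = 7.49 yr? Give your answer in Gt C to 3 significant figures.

The sink rate constant is k = F₀/M₀ = 59.92/489.4 = 0.1224 yr⁻¹.
Solving dM/dt = F₁ − kM with M(0) = M₀ gives M(t) = F₁/k + (M₀ − F₁/k)·e^(−kt).
F₁/k = 150.8/0.1224 = 1231.7 Gt C; kt = 0.1224 × 7.49 = 0.9170, e^(−kt) = 0.3997.
M(7.49) = 1231.7 + (489.4 − 1231.7) × 0.3997 = 1231.7 − 296.7 = 934.98 Gt C.

935 Gt C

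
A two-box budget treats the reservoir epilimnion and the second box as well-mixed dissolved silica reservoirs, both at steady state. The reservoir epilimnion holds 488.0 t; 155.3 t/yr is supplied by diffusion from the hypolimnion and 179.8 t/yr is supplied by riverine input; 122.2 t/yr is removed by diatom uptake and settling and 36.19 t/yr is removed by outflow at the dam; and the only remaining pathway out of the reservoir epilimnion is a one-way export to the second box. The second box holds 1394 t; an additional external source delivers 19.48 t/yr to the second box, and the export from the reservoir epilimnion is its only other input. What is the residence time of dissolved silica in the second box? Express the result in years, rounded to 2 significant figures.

7.1 yr

Balance the reservoir epilimnion: ΣF_in = 155.3 + 179.8 = 335.10 t/yr.
Export to the second box = ΣF_in − (122.2 + 36.19) = 176.71 t/yr.
Total input to the second box = 176.71 + 19.48 = 196.19 t/yr; at steady state this equals its total output.
τ = M / F = 1394 / 196.19 = 7.105 yr.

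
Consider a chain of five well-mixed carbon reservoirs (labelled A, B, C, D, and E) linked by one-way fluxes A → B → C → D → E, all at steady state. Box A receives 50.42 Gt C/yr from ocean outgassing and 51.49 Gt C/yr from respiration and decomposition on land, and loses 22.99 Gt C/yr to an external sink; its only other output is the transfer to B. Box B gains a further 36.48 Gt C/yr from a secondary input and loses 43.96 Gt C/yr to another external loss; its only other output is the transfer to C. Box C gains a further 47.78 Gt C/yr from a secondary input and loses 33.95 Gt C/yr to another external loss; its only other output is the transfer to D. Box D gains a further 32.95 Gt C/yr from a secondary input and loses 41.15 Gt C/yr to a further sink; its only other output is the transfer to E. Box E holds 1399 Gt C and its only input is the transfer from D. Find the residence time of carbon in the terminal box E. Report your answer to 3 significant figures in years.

18.2 yr

Box A: F(A→B) = (50.42 + 51.49) − 22.99 = 78.920 Gt C/yr.
Box B: F(B→C) = (78.920 + 36.48) − 43.96 = 71.440 Gt C/yr.
Box C: F(C→D) = (71.440 + 47.78) − 33.95 = 85.270 Gt C/yr.
Box D: F(D→E) = (85.270 + 32.95) − 41.15 = 77.070 Gt C/yr.
Box E throughput = its input = 77.070 Gt C/yr; τ = 1399 / 77.070 = 18.15 yr.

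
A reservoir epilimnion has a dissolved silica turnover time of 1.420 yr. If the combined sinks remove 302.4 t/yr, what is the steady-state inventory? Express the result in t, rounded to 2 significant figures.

τ = M/F ⇒ M = τ × F = 1.420 × 302.4 = 429.4 t.

430 t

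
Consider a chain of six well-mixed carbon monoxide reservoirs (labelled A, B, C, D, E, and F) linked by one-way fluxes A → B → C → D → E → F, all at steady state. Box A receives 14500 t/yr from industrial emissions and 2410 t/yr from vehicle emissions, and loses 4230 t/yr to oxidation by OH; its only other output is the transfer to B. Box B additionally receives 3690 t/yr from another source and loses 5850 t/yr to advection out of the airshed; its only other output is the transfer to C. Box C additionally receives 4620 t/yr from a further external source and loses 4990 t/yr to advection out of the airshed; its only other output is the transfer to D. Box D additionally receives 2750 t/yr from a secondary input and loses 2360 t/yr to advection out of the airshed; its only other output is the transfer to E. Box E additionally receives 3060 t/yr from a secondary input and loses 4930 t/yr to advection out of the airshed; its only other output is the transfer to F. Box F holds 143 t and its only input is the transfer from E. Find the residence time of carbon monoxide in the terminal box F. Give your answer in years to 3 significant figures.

0.0165 yr

Box A: F(A→B) = (14500 + 2410) − 4230 = 12680 t/yr.
Box B: F(B→C) = (12680 + 3690) − 5850 = 10520 t/yr.
Box C: F(C→D) = (10520 + 4620) − 4990 = 10150 t/yr.
Box D: F(D→E) = (10150 + 2750) − 2360 = 10540 t/yr.
Box E: F(E→F) = (10540 + 3060) − 4930 = 8670.0 t/yr.
Box F throughput = its input = 8670.0 t/yr; τ = 143 / 8670.0 = 0.01649 yr.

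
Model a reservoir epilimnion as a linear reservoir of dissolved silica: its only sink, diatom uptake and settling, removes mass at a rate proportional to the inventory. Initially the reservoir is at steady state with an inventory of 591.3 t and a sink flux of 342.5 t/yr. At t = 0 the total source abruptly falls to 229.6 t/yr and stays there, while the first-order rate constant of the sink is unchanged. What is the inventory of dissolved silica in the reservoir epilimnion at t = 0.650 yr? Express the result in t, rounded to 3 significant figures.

The sink rate constant is k = F₀/M₀ = 342.5/591.3 = 0.5792 yr⁻¹.
Solving dM/dt = F₁ − kM with M(0) = M₀ gives M(t) = F₁/k + (M₀ − F₁/k)·e^(−kt).
F₁/k = 229.6/0.5792 = 396.39 t; kt = 0.5792 × 0.650 = 0.3765, e^(−kt) = 0.6863.
M(0.650) = 396.39 + (591.3 − 396.39) × 0.6863 = 396.39 + 133.8 = 530.15 t.

530 t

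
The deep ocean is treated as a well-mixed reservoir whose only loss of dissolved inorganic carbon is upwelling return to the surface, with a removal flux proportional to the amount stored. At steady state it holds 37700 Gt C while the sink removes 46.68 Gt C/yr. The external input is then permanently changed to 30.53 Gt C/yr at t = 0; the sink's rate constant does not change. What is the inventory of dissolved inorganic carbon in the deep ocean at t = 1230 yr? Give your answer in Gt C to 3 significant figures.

27500 Gt C

The sink rate constant is k = F₀/M₀ = 46.68/37700 = 0.001238 yr⁻¹.
Solving dM/dt = F₁ − kM with M(0) = M₀ gives M(t) = F₁/k + (M₀ − F₁/k)·e^(−kt).
F₁/k = 30.53/0.001238 = 24657 Gt C; kt = 0.001238 × 1230 = 1.523, e^(−kt) = 0.2181.
M(1230) = 24657 + (37700 − 24657) × 0.2181 = 24657 + 2844 = 27501 Gt C.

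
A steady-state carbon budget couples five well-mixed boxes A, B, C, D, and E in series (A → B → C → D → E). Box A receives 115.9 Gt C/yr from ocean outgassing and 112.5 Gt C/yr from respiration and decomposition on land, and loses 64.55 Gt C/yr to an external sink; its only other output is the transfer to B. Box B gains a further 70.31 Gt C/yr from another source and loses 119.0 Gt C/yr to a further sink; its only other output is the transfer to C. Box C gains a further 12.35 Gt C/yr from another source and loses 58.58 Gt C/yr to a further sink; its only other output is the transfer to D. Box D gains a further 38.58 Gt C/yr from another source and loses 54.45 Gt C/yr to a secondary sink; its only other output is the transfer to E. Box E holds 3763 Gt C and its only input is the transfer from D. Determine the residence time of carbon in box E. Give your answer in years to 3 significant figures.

Box A: F(A→B) = (115.9 + 112.5) − 64.55 = 163.85 Gt C/yr.
Box B: F(B→C) = (163.85 + 70.31) − 119.0 = 115.16 Gt C/yr.
Box C: F(C→D) = (115.16 + 12.35) − 58.58 = 68.930 Gt C/yr.
Box D: F(D→E) = (68.930 + 38.58) − 54.45 = 53.060 Gt C/yr.
Box E throughput = its input = 53.060 Gt C/yr; τ = 3763 / 53.060 = 70.92 yr.

70.9 yr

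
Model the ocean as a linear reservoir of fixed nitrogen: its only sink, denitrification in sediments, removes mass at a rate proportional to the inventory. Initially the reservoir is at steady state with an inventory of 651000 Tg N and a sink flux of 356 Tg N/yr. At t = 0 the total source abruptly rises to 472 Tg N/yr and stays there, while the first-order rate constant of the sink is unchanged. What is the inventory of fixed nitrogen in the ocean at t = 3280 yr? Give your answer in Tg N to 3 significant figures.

828000 Tg N

The sink rate constant is k = F₀/M₀ = 356/651000 = 0.0005469 yr⁻¹.
Solving dM/dt = F₁ − kM with M(0) = M₀ gives M(t) = F₁/k + (M₀ − F₁/k)·e^(−kt).
F₁/k = 472/0.0005469 = 863120 Tg N; kt = 0.0005469 × 3280 = 1.794, e^(−kt) = 0.1663.
M(3280) = 863120 + (651000 − 863120) × 0.1663 = 863120 − 35290 = 827840 Tg N.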